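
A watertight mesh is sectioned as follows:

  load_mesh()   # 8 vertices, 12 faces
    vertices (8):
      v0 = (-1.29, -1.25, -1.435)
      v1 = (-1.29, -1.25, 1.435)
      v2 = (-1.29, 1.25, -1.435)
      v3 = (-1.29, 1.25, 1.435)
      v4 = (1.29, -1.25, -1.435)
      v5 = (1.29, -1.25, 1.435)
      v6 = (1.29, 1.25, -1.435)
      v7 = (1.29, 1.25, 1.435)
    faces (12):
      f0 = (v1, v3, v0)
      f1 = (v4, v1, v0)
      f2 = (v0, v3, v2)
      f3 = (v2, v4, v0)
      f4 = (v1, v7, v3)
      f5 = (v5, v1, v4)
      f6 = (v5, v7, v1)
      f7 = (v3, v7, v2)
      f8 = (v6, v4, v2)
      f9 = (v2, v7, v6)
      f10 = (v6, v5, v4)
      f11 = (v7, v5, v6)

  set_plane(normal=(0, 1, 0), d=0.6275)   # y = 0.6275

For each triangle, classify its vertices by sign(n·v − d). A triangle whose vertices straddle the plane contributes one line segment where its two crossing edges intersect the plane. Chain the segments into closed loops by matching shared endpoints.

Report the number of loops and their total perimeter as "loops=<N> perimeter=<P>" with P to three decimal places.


loops=1 perimeter=10.900

Straddling triangles (8 of 12):
  (v1,v3,v0) [-+-] → (-1.29, 0.6275, 1.435)–(-1.29, 0.6275, 0.72037)  len=0.7146
  (v0,v3,v2) [-++] → (-1.29, 0.6275, 0.72037)–(-1.29, 0.6275, -1.435)  len=2.1554
  (v2,v4,v0) [+--] → (-0.64758, 0.6275, -1.435)–(-1.29, 0.6275, -1.435)  len=0.6424
  (v1,v7,v3) [-++] → (0.64758, 0.6275, 1.435)–(-1.29, 0.6275, 1.435)  len=1.9376
  (v5,v7,v1) [-+-] → (1.29, 0.6275, 1.435)–(0.64758, 0.6275, 1.435)  len=0.6424
  (v6,v4,v2) [+-+] → (1.29, 0.6275, -1.435)–(-0.64758, 0.6275, -1.435)  len=1.9376
  (v6,v5,v4) [+--] → (1.29, 0.6275, -0.72037)–(1.29, 0.6275, -1.435)  len=0.7146
  (v7,v5,v6) [+-+] → (1.29, 0.6275, 1.435)–(1.29, 0.6275, -0.72037)  len=2.1554

Chained into 1 loop(s):
  loop 1: 8 segments, perimeter = 10.9000
Total perimeter = 10.900


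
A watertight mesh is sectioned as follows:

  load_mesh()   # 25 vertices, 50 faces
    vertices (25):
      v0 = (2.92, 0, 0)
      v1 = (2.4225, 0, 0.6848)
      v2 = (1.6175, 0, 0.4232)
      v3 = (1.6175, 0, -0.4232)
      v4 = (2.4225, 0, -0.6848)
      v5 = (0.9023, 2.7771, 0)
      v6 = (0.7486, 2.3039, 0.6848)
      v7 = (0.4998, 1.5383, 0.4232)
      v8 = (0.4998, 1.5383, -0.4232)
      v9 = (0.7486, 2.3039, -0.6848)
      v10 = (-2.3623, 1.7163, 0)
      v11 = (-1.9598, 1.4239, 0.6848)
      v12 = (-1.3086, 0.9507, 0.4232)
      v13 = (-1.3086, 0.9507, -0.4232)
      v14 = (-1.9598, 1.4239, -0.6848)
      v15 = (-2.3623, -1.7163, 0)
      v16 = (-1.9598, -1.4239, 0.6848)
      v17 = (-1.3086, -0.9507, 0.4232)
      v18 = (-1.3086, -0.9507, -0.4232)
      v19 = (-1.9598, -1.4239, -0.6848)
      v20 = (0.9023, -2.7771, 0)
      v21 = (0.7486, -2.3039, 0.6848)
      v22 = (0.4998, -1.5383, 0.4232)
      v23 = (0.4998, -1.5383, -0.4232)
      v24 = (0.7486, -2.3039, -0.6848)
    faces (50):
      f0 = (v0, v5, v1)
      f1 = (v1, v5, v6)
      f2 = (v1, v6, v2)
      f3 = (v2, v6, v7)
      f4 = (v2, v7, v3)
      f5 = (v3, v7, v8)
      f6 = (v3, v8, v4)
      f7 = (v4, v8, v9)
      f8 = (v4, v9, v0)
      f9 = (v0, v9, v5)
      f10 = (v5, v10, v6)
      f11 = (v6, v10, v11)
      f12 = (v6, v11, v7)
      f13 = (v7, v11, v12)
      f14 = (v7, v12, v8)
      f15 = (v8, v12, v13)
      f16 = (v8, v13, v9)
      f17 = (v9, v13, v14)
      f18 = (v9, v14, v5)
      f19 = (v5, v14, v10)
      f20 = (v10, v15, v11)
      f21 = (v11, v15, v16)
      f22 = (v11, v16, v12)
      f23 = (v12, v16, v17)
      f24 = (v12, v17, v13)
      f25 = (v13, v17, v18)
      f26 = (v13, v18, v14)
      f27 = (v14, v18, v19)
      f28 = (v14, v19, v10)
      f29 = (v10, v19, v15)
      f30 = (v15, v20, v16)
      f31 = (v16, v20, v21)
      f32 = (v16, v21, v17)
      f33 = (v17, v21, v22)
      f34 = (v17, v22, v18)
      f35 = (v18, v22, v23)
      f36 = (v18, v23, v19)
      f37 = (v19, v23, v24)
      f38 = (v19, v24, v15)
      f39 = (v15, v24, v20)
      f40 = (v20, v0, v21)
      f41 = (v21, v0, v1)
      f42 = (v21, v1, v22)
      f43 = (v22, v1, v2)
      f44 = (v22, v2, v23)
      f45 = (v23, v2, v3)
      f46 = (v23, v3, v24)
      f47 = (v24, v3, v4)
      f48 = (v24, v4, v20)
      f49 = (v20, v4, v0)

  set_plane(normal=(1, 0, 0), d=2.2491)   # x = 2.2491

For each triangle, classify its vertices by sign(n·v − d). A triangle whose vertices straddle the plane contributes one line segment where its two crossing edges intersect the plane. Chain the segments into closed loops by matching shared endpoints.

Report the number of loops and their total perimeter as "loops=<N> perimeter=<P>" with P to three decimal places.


Straddling triangles (14 of 50):
  (v0,v5,v1) [+-+] → (2.2491, 0.923406, 0)–(2.2491, 0.316767, 0.606689)  len=0.8580
  (v1,v5,v6) [+--] → (2.2491, 0.316767, 0.606689)–(2.2491, 0.238662, 0.6848)  len=0.1105
  (v1,v6,v2) [+--] → (2.2491, 0.238662, 0.6848)–(2.2491, 0, 0.62845)  len=0.2452
  (v3,v8,v4) [--+] → (2.2491, 0.138733, -0.661207)–(2.2491, 0, -0.62845)  len=0.1425
  (v4,v8,v9) [+--] → (2.2491, 0.138733, -0.661207)–(2.2491, 0.238662, -0.6848)  len=0.1027
  (v4,v9,v0) [+-+] → (2.2491, 0.238662, -0.6848)–(2.2491, 0.711839, -0.211583)  len=0.6692
  (v0,v9,v5) [+--] → (2.2491, 0.711839, -0.211583)–(2.2491, 0.923406, 0)  len=0.2992
  (v20,v0,v21) [-+-] → (2.2491, -0.923406, 0)–(2.2491, -0.711839, 0.211583)  len=0.2992
  (v21,v0,v1) [-++] → (2.2491, -0.711839, 0.211583)–(2.2491, -0.238662, 0.6848)  len=0.6692
  (v21,v1,v22) [-+-] → (2.2491, -0.238662, 0.6848)–(2.2491, -0.138733, 0.661207)  len=0.1027
  (v22,v1,v2) [-+-] → (2.2491, -0.138733, 0.661207)–(2.2491, 0, 0.62845)  len=0.1425
  (v24,v3,v4) [--+] → (2.2491, 0, -0.62845)–(2.2491, -0.238662, -0.6848)  len=0.2452
  (v24,v4,v20) [-+-] → (2.2491, -0.238662, -0.6848)–(2.2491, -0.316767, -0.606689)  len=0.1105
  (v20,v4,v0) [-++] → (2.2491, -0.316767, -0.606689)–(2.2491, -0.923406, 0)  len=0.8580

Chained into 1 loop(s):
  loop 1: 14 segments, perimeter = 4.8546
Total perimeter = 4.855

loops=1 perimeter=4.855


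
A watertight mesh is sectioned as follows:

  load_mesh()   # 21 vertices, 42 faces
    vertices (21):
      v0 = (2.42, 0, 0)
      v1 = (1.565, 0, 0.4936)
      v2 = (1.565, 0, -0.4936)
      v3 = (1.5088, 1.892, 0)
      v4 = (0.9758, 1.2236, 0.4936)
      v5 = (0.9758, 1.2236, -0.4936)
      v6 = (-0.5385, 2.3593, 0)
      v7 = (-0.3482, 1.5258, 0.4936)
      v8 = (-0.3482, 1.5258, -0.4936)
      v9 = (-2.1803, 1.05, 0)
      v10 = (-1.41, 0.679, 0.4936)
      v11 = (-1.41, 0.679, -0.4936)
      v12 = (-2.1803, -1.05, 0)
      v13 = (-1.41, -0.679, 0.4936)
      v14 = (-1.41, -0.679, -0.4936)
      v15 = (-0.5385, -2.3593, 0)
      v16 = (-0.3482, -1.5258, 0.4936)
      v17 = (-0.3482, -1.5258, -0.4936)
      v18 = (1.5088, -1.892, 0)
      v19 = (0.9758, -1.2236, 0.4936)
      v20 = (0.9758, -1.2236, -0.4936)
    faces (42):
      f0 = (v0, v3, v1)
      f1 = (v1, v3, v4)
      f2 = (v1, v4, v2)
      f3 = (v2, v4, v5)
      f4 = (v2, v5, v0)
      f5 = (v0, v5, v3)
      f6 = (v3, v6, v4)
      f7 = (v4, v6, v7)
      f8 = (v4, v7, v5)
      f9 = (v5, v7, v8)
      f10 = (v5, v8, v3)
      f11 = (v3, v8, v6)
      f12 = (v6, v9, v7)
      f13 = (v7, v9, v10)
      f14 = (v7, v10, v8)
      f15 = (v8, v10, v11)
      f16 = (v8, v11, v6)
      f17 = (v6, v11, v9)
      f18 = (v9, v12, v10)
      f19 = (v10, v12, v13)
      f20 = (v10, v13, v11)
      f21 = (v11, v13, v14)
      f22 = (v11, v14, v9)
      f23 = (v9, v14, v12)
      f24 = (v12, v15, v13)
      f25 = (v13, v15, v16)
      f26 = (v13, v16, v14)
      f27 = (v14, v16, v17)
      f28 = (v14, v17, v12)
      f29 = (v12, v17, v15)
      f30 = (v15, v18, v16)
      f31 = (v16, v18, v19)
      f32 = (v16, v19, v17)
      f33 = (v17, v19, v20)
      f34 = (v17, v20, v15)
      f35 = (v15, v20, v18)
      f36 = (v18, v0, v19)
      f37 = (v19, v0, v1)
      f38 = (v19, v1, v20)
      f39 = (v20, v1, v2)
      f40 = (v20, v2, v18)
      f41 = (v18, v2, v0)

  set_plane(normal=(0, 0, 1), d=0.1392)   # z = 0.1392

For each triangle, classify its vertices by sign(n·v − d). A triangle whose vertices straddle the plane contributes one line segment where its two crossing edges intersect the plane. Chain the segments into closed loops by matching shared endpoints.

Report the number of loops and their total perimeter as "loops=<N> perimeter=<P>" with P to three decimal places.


loops=2 perimeter=22.742

Straddling triangles (28 of 42):
  (v0,v3,v1) [--+] → (1.52465, 1.35844, 0.1392)–(2.17888, 0, 0.1392)  len=1.5078
  (v1,v3,v4) [+-+] → (1.52465, 1.35844, 0.1392)–(1.35849, 1.7035, 0.1392)  len=0.3830
  (v1,v4,v2) [++-] → (1.18732, 0.784334, 0.1392)–(1.565, 0, 0.1392)  len=0.8705
  (v2,v4,v5) [-+-] → (1.18732, 0.784334, 0.1392)–(0.9758, 1.2236, 0.1392)  len=0.4875
  (v3,v6,v4) [--+] → (-0.111453, 2.03902, 0.1392)–(1.35849, 1.7035, 0.1392)  len=1.5077
  (v4,v6,v7) [+-+] → (-0.111453, 2.03902, 0.1392)–(-0.484834, 2.12424, 0.1392)  len=0.3830
  (v4,v7,v5) [++-] → (0.12711, 1.41731, 0.1392)–(0.9758, 1.2236, 0.1392)  len=0.8705
  (v5,v7,v8) [-+-] → (0.12711, 1.41731, 0.1392)–(-0.3482, 1.5258, 0.1392)  len=0.4875
  (v6,v9,v7) [--+] → (-1.66363, 1.18418, 0.1392)–(-0.484834, 2.12424, 0.1392)  len=1.5077
  (v7,v9,v10) [+-+] → (-1.66363, 1.18418, 0.1392)–(-1.96307, 0.945374, 0.1392)  len=0.3830
  (v7,v10,v8) [++-] → (-1.02882, 0.982997, 0.1392)–(-0.3482, 1.5258, 0.1392)  len=0.8706
  (v8,v10,v11) [-+-] → (-1.02882, 0.982997, 0.1392)–(-1.41, 0.679, 0.1392)  len=0.4876
  (v9,v12,v10) [--+] → (-1.96307, -0.562405, 0.1392)–(-1.96307, 0.945374, 0.1392)  len=1.5078
  (v10,v12,v13) [+-+] → (-1.96307, -0.562405, 0.1392)–(-1.96307, -0.945374, 0.1392)  len=0.3830
  (v10,v13,v11) [++-] → (-1.41, -0.191485, 0.1392)–(-1.41, 0.679, 0.1392)  len=0.8705
  (v11,v13,v14) [-+-] → (-1.41, -0.191485, 0.1392)–(-1.41, -0.679, 0.1392)  len=0.4875
  (v12,v15,v13) [--+] → (-0.784271, -1.88544, 0.1392)–(-1.96307, -0.945374, 0.1392)  len=1.5077
  (v13,v15,v16) [+-+] → (-0.784271, -1.88544, 0.1392)–(-0.484834, -2.12424, 0.1392)  len=0.3830
  (v13,v16,v14) [++-] → (-0.729381, -1.2218, 0.1392)–(-1.41, -0.679, 0.1392)  len=0.8706
  (v14,v16,v17) [-+-] → (-0.729381, -1.2218, 0.1392)–(-0.3482, -1.5258, 0.1392)  len=0.4876
  (v15,v18,v16) [--+] → (0.985108, -1.78873, 0.1392)–(-0.484834, -2.12424, 0.1392)  len=1.5077
  (v16,v18,v19) [+-+] → (0.985108, -1.78873, 0.1392)–(1.35849, -1.7035, 0.1392)  len=0.3830
  (v16,v19,v17) [++-] → (0.50049, -1.33209, 0.1392)–(-0.3482, -1.5258, 0.1392)  len=0.8705
  (v17,v19,v20) [-+-] → (0.50049, -1.33209, 0.1392)–(0.9758, -1.2236, 0.1392)  len=0.4875
  (v18,v0,v19) [--+] → (2.01272, -0.345067, 0.1392)–(1.35849, -1.7035, 0.1392)  len=1.5078
  (v19,v0,v1) [+-+] → (2.01272, -0.345067, 0.1392)–(2.17888, 0, 0.1392)  len=0.3830
  (v19,v1,v20) [++-] → (1.35348, -0.439266, 0.1392)–(0.9758, -1.2236, 0.1392)  len=0.8705
  (v20,v1,v2) [-+-] → (1.35348, -0.439266, 0.1392)–(1.565, 0, 0.1392)  len=0.4875

Chained into 2 loop(s):
  loop 1: 14 segments, perimeter = 13.2352
  loop 2: 14 segments, perimeter = 9.5065
Total perimeter = 22.742


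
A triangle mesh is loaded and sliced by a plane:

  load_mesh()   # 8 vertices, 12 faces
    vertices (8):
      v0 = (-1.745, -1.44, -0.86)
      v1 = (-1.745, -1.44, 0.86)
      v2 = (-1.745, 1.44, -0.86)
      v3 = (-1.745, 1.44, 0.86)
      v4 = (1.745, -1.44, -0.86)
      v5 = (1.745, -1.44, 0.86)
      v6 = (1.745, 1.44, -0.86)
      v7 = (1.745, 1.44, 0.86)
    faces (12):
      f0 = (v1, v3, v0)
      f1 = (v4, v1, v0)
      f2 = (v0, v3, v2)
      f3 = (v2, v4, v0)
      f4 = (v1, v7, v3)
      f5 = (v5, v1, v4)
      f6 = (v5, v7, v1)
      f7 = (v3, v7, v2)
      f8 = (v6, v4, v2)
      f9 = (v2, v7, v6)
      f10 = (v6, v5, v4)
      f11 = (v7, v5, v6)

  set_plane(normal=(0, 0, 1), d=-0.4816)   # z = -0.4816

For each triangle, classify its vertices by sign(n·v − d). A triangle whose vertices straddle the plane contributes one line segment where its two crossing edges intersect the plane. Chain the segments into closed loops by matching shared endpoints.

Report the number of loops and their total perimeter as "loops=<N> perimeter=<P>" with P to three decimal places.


loops=1 perimeter=12.740

Straddling triangles (8 of 12):
  (v1,v3,v0) [++-] → (-1.745, -0.8064, -0.4816)–(-1.745, -1.44, -0.4816)  len=0.6336
  (v4,v1,v0) [-+-] → (0.9772, -1.44, -0.4816)–(-1.745, -1.44, -0.4816)  len=2.7222
  (v0,v3,v2) [-+-] → (-1.745, -0.8064, -0.4816)–(-1.745, 1.44, -0.4816)  len=2.2464
  (v5,v1,v4) [++-] → (0.9772, -1.44, -0.4816)–(1.745, -1.44, -0.4816)  len=0.7678
  (v3,v7,v2) [++-] → (-0.9772, 1.44, -0.4816)–(-1.745, 1.44, -0.4816)  len=0.7678
  (v2,v7,v6) [-+-] → (-0.9772, 1.44, -0.4816)–(1.745, 1.44, -0.4816)  len=2.7222
  (v6,v5,v4) [-+-] → (1.745, 0.8064, -0.4816)–(1.745, -1.44, -0.4816)  len=2.2464
  (v7,v5,v6) [++-] → (1.745, 0.8064, -0.4816)–(1.745, 1.44, -0.4816)  len=0.6336

Chained into 1 loop(s):
  loop 1: 8 segments, perimeter = 12.7400
Total perimeter = 12.740


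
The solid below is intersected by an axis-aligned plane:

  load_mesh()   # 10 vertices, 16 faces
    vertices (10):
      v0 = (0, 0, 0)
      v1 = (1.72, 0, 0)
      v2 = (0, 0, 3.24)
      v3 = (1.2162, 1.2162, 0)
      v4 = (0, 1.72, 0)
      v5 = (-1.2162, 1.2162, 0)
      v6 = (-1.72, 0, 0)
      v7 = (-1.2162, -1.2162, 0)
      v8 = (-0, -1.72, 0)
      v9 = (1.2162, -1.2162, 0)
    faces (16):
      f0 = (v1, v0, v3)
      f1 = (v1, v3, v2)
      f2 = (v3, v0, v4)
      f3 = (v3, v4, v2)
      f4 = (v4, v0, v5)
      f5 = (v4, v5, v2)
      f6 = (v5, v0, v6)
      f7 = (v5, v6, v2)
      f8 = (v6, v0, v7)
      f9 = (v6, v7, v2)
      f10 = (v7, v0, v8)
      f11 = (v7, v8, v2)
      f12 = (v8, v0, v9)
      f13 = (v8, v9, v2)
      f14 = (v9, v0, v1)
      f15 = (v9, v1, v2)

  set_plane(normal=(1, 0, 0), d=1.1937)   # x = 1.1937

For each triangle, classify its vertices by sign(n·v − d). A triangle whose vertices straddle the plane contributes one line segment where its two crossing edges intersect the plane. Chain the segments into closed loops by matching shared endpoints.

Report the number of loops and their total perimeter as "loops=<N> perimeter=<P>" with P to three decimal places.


loops=1 perimeter=5.615

Straddling triangles (8 of 16):
  (v1,v0,v3) [+-+] → (1.1937, 0, 0)–(1.1937, 1.1937, 0)  len=1.1937
  (v1,v3,v2) [++-] → (1.1937, 1.1937, 0.0599408)–(1.1937, 0, 0.991402)  len=1.5141
  (v3,v0,v4) [+--] → (1.1937, 1.1937, 0)–(1.1937, 1.22552, 0)  len=0.0318
  (v3,v4,v2) [+--] → (1.1937, 1.22552, 0)–(1.1937, 1.1937, 0.0599408)  len=0.0679
  (v8,v0,v9) [--+] → (1.1937, -1.1937, 0)–(1.1937, -1.22552, 0)  len=0.0318
  (v8,v9,v2) [-+-] → (1.1937, -1.22552, 0)–(1.1937, -1.1937, 0.0599408)  len=0.0679
  (v9,v0,v1) [+-+] → (1.1937, -1.1937, 0)–(1.1937, 0, 0)  len=1.1937
  (v9,v1,v2) [++-] → (1.1937, 0, 0.991402)–(1.1937, -1.1937, 0.0599408)  len=1.5141

Chained into 1 loop(s):
  loop 1: 8 segments, perimeter = 5.6150
Total perimeter = 5.615


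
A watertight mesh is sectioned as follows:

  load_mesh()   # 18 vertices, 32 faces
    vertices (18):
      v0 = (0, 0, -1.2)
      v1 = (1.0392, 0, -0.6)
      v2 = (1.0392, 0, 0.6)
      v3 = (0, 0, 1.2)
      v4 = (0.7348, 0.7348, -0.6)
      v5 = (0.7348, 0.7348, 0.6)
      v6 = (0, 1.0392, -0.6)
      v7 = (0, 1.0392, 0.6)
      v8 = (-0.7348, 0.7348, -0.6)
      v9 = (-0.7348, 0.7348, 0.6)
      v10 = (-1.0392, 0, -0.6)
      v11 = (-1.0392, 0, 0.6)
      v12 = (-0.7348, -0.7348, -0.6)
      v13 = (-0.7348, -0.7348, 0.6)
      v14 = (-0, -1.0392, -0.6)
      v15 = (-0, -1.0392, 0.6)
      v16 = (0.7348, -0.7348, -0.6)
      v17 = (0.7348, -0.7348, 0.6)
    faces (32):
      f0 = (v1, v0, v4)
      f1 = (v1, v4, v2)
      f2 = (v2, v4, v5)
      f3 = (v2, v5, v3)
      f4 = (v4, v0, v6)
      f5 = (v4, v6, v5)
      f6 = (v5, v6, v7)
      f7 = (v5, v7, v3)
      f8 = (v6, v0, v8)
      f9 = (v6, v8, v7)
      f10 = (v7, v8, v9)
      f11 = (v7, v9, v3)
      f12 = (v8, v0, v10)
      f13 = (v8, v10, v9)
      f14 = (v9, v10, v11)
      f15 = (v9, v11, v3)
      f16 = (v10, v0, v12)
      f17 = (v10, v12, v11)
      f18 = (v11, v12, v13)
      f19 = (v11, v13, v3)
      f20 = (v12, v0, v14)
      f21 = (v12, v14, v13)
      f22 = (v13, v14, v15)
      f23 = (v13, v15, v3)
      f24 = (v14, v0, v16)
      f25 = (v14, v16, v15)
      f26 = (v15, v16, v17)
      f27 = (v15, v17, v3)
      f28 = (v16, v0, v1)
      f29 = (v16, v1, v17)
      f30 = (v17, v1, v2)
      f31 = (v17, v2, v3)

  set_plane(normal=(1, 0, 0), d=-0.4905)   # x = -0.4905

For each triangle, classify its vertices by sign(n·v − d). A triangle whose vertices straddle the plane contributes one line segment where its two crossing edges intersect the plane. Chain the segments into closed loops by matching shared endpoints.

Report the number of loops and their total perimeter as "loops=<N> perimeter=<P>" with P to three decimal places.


Straddling triangles (12 of 32):
  (v6,v0,v8) [++-] → (-0.4905, 0.4905, -0.799483)–(-0.4905, 0.836004, -0.6)  len=0.3990
  (v6,v8,v7) [+-+] → (-0.4905, 0.836004, -0.6)–(-0.4905, 0.836004, -0.201034)  len=0.3990
  (v7,v8,v9) [+--] → (-0.4905, 0.836004, -0.201034)–(-0.4905, 0.836004, 0.6)  len=0.8010
  (v7,v9,v3) [+-+] → (-0.4905, 0.836004, 0.6)–(-0.4905, 0.4905, 0.799483)  len=0.3990
  (v8,v0,v10) [-+-] → (-0.4905, 0.4905, -0.799483)–(-0.4905, 0, -0.916801)  len=0.5043
  (v9,v11,v3) [--+] → (-0.4905, 0, 0.916801)–(-0.4905, 0.4905, 0.799483)  len=0.5043
  (v10,v0,v12) [-+-] → (-0.4905, 0, -0.916801)–(-0.4905, -0.4905, -0.799483)  len=0.5043
  (v11,v13,v3) [--+] → (-0.4905, -0.4905, 0.799483)–(-0.4905, 0, 0.916801)  len=0.5043
  (v12,v0,v14) [-++] → (-0.4905, -0.4905, -0.799483)–(-0.4905, -0.836004, -0.6)  len=0.3990
  (v12,v14,v13) [-+-] → (-0.4905, -0.836004, -0.6)–(-0.4905, -0.836004, 0.201034)  len=0.8010
  (v13,v14,v15) [-++] → (-0.4905, -0.836004, 0.201034)–(-0.4905, -0.836004, 0.6)  len=0.3990
  (v13,v15,v3) [-++] → (-0.4905, -0.836004, 0.6)–(-0.4905, -0.4905, 0.799483)  len=0.3990

Chained into 1 loop(s):
  loop 1: 12 segments, perimeter = 6.0132
Total perimeter = 6.013

loops=1 perimeter=6.013


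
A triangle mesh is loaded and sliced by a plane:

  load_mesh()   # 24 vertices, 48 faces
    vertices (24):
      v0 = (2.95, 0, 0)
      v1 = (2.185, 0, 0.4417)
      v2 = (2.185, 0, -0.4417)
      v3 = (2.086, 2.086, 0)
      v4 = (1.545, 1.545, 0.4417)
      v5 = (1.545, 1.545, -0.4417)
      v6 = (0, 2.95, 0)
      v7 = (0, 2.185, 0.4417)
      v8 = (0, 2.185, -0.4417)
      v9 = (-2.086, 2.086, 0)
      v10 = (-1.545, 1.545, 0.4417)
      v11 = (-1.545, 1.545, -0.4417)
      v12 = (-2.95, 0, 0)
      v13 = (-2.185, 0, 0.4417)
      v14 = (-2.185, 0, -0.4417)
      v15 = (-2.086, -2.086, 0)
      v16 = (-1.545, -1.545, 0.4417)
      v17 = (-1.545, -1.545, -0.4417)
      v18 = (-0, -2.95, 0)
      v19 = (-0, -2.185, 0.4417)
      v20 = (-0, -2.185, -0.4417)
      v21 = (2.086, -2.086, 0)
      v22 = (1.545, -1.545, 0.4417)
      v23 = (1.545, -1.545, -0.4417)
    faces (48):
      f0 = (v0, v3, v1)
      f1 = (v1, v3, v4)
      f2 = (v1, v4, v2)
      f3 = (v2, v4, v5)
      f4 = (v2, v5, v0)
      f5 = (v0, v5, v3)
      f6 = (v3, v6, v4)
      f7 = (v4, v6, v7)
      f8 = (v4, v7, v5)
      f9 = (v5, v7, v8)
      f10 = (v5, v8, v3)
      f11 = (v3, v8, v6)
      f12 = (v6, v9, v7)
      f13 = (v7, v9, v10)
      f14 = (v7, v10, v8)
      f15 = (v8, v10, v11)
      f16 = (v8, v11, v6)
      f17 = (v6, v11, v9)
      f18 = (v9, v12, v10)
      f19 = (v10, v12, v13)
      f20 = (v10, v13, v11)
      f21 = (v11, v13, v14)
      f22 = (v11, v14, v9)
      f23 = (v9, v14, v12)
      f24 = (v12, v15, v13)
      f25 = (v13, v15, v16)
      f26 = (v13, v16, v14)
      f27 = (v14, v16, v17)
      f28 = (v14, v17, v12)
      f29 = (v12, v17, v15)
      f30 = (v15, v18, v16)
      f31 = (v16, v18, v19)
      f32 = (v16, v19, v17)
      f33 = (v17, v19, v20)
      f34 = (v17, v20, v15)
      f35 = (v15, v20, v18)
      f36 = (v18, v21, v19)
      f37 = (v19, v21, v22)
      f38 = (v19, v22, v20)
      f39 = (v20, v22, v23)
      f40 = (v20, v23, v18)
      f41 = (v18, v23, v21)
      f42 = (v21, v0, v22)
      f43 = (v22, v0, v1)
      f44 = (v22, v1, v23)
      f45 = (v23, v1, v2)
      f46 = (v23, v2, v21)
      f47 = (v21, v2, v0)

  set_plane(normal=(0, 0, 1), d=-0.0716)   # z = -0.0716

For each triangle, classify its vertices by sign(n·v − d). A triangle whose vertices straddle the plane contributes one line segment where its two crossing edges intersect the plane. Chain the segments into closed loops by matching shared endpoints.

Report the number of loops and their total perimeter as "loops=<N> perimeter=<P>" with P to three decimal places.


loops=2 perimeter=30.682

Straddling triangles (32 of 48):
  (v1,v4,v2) [++-] → (1.91687, 0.647277, -0.0716)–(2.185, 0, -0.0716)  len=0.7006
  (v2,v4,v5) [-+-] → (1.91687, 0.647277, -0.0716)–(1.545, 1.545, -0.0716)  len=0.9717
  (v2,v5,v0) [--+] → (2.72225, 0.250446, -0.0716)–(2.82599, 0, -0.0716)  len=0.2711
  (v0,v5,v3) [+-+] → (2.72225, 0.250446, -0.0716)–(1.9983, 1.9983, -0.0716)  len=1.8919
  (v4,v7,v5) [++-] → (0.897723, 1.81313, -0.0716)–(1.545, 1.545, -0.0716)  len=0.7006
  (v5,v7,v8) [-+-] → (0.897723, 1.81313, -0.0716)–(0, 2.185, -0.0716)  len=0.9717
  (v5,v8,v3) [--+] → (1.74786, 2.10205, -0.0716)–(1.9983, 1.9983, -0.0716)  len=0.2711
  (v3,v8,v6) [+-+] → (1.74786, 2.10205, -0.0716)–(0, 2.82599, -0.0716)  len=1.8919
  (v7,v10,v8) [++-] → (-0.647277, 1.91687, -0.0716)–(0, 2.185, -0.0716)  len=0.7006
  (v8,v10,v11) [-+-] → (-0.647277, 1.91687, -0.0716)–(-1.545, 1.545, -0.0716)  len=0.9717
  (v8,v11,v6) [--+] → (-0.250446, 2.72225, -0.0716)–(0, 2.82599, -0.0716)  len=0.2711
  (v6,v11,v9) [+-+] → (-0.250446, 2.72225, -0.0716)–(-1.9983, 1.9983, -0.0716)  len=1.8919
  (v10,v13,v11) [++-] → (-1.81313, 0.897723, -0.0716)–(-1.545, 1.545, -0.0716)  len=0.7006
  (v11,v13,v14) [-+-] → (-1.81313, 0.897723, -0.0716)–(-2.185, 0, -0.0716)  len=0.9717
  (v11,v14,v9) [--+] → (-2.10205, 1.74786, -0.0716)–(-1.9983, 1.9983, -0.0716)  len=0.2711
  (v9,v14,v12) [+-+] → (-2.10205, 1.74786, -0.0716)–(-2.82599, 0, -0.0716)  len=1.8919
  (v13,v16,v14) [++-] → (-1.91687, -0.647277, -0.0716)–(-2.185, 0, -0.0716)  len=0.7006
  (v14,v16,v17) [-+-] → (-1.91687, -0.647277, -0.0716)–(-1.545, -1.545, -0.0716)  len=0.9717
  (v14,v17,v12) [--+] → (-2.72225, -0.250446, -0.0716)–(-2.82599, 0, -0.0716)  len=0.2711
  (v12,v17,v15) [+-+] → (-2.72225, -0.250446, -0.0716)–(-1.9983, -1.9983, -0.0716)  len=1.8919
  (v16,v19,v17) [++-] → (-0.897723, -1.81313, -0.0716)–(-1.545, -1.545, -0.0716)  len=0.7006
  (v17,v19,v20) [-+-] → (-0.897723, -1.81313, -0.0716)–(0, -2.185, -0.0716)  len=0.9717
  (v17,v20,v15) [--+] → (-1.74786, -2.10205, -0.0716)–(-1.9983, -1.9983, -0.0716)  len=0.2711
  (v15,v20,v18) [+-+] → (-1.74786, -2.10205, -0.0716)–(0, -2.82599, -0.0716)  len=1.8919
  (v19,v22,v20) [++-] → (0.647277, -1.91687, -0.0716)–(0, -2.185, -0.0716)  len=0.7006
  (v20,v22,v23) [-+-] → (0.647277, -1.91687, -0.0716)–(1.545, -1.545, -0.0716)  len=0.9717
  (v20,v23,v18) [--+] → (0.250446, -2.72225, -0.0716)–(0, -2.82599, -0.0716)  len=0.2711
  (v18,v23,v21) [+-+] → (0.250446, -2.72225, -0.0716)–(1.9983, -1.9983, -0.0716)  len=1.8919
  (v22,v1,v23) [++-] → (1.81313, -0.897723, -0.0716)–(1.545, -1.545, -0.0716)  len=0.7006
  (v23,v1,v2) [-+-] → (1.81313, -0.897723, -0.0716)–(2.185, 0, -0.0716)  len=0.9717
  (v23,v2,v21) [--+] → (2.10205, -1.74786, -0.0716)–(1.9983, -1.9983, -0.0716)  len=0.2711
  (v21,v2,v0) [+-+] → (2.10205, -1.74786, -0.0716)–(2.82599, 0, -0.0716)  len=1.8919

Chained into 2 loop(s):
  loop 1: 16 segments, perimeter = 13.3785
  loop 2: 16 segments, perimeter = 17.3035
Total perimeter = 30.682


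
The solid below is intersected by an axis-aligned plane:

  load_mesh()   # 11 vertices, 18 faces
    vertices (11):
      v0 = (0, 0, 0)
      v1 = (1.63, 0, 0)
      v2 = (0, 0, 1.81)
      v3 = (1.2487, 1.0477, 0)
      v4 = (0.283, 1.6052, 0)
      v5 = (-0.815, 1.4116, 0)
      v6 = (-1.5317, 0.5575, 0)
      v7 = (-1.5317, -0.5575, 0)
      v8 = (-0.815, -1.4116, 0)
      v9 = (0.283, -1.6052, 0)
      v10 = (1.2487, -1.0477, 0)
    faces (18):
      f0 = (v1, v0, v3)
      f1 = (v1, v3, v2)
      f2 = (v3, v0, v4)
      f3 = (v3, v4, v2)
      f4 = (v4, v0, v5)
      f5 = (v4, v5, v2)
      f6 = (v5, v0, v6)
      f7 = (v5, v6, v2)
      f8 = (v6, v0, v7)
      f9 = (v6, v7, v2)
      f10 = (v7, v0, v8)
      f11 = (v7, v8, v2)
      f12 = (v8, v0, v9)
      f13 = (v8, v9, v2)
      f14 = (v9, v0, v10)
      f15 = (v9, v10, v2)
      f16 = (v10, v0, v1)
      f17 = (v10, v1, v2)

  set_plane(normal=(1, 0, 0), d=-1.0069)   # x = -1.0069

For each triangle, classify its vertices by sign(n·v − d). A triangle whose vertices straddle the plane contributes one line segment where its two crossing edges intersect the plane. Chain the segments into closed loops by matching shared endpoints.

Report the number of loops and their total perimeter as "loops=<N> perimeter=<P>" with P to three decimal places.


Straddling triangles (6 of 18):
  (v5,v0,v6) [++-] → (-1.0069, 0.366486, 0)–(-1.0069, 1.18291, 0)  len=0.8164
  (v5,v6,v2) [+-+] → (-1.0069, 1.18291, 0)–(-1.0069, 0.366486, 0.620153)  len=1.0253
  (v6,v0,v7) [-+-] → (-1.0069, 0.366486, 0)–(-1.0069, -0.366486, 0)  len=0.7330
  (v6,v7,v2) [--+] → (-1.0069, -0.366486, 0.620153)–(-1.0069, 0.366486, 0.620153)  len=0.7330
  (v7,v0,v8) [-++] → (-1.0069, -0.366486, 0)–(-1.0069, -1.18291, 0)  len=0.8164
  (v7,v8,v2) [-++] → (-1.0069, -1.18291, 0)–(-1.0069, -0.366486, 0.620153)  len=1.0253

Chained into 1 loop(s):
  loop 1: 6 segments, perimeter = 5.1493
Total perimeter = 5.149

loops=1 perimeter=5.149


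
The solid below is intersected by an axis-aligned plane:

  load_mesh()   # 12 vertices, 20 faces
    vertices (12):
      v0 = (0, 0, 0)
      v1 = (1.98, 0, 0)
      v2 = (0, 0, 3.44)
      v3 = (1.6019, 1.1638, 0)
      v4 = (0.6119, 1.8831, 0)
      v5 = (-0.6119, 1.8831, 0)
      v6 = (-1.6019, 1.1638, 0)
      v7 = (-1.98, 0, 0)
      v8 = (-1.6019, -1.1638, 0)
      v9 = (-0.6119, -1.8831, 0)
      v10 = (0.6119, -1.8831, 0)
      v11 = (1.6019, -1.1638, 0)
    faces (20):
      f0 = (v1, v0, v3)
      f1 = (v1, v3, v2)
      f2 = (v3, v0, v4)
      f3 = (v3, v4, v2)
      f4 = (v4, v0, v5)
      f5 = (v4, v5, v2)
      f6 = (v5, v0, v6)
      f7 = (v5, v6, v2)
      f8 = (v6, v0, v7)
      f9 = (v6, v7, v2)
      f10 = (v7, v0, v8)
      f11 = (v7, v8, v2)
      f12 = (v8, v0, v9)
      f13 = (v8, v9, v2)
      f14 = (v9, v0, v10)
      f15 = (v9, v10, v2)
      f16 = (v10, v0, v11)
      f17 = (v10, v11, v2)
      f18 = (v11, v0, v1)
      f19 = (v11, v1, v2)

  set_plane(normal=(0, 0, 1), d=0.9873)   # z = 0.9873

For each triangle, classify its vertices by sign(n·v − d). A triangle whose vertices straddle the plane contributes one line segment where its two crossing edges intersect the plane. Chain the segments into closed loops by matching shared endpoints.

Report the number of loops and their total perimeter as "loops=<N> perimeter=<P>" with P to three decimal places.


Straddling triangles (10 of 20):
  (v1,v3,v2) [--+] → (1.14215, 0.829783, 0.9873)–(1.41173, 0, 0.9873)  len=0.8725
  (v3,v4,v2) [--+] → (0.436281, 1.34264, 0.9873)–(1.14215, 0.829783, 0.9873)  len=0.8725
  (v4,v5,v2) [--+] → (-0.436281, 1.34264, 0.9873)–(0.436281, 1.34264, 0.9873)  len=0.8726
  (v5,v6,v2) [--+] → (-1.14215, 0.829783, 0.9873)–(-0.436281, 1.34264, 0.9873)  len=0.8725
  (v6,v7,v2) [--+] → (-1.41173, 0, 0.9873)–(-1.14215, 0.829783, 0.9873)  len=0.8725
  (v7,v8,v2) [--+] → (-1.14215, -0.829783, 0.9873)–(-1.41173, 0, 0.9873)  len=0.8725
  (v8,v9,v2) [--+] → (-0.436281, -1.34264, 0.9873)–(-1.14215, -0.829783, 0.9873)  len=0.8725
  (v9,v10,v2) [--+] → (0.436281, -1.34264, 0.9873)–(-0.436281, -1.34264, 0.9873)  len=0.8726
  (v10,v11,v2) [--+] → (1.14215, -0.829783, 0.9873)–(0.436281, -1.34264, 0.9873)  len=0.8725
  (v11,v1,v2) [--+] → (1.41173, 0, 0.9873)–(1.14215, -0.829783, 0.9873)  len=0.8725

Chained into 1 loop(s):
  loop 1: 10 segments, perimeter = 8.7251
Total perimeter = 8.725

loops=1 perimeter=8.725


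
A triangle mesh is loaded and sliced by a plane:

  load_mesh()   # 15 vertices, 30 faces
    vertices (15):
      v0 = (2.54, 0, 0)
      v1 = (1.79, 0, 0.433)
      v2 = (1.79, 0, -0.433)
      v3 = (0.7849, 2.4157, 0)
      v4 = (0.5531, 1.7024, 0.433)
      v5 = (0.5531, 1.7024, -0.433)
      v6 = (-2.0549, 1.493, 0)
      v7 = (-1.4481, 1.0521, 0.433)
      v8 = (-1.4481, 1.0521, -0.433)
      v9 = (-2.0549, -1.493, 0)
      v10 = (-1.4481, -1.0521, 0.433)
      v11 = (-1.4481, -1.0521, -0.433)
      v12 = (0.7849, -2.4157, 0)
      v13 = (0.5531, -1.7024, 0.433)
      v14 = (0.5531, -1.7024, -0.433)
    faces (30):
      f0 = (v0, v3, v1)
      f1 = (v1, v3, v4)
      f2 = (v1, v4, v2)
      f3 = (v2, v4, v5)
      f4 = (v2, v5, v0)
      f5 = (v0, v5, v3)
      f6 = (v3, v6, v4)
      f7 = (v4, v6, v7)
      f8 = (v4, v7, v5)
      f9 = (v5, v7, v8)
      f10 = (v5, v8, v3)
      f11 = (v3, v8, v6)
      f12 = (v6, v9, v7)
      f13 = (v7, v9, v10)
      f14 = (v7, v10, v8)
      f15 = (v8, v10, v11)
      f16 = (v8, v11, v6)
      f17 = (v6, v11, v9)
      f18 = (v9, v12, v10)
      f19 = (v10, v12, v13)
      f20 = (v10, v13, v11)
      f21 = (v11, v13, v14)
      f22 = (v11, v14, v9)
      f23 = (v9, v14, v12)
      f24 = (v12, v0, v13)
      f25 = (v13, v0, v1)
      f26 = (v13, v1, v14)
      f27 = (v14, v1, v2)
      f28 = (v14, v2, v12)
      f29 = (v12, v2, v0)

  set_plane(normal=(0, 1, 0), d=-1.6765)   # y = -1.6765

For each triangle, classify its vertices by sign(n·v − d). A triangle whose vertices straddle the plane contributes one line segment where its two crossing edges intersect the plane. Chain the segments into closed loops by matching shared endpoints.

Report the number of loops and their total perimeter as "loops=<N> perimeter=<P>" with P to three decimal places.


loops=2 perimeter=7.486

Straddling triangles (12 of 30):
  (v9,v12,v10) [+-+] → (-1.49014, -1.6765, 0)–(-0.425597, -1.6765, 0.234727)  len=1.0901
  (v10,v12,v13) [+--] → (-0.425597, -1.6765, 0.234727)–(0.473397, -1.6765, 0.433)  len=0.9206
  (v10,v13,v11) [+-+] → (0.473397, -1.6765, 0.433)–(0.473397, -1.6765, 0.398509)  len=0.0345
  (v11,v13,v14) [+--] → (0.473397, -1.6765, 0.398509)–(0.473397, -1.6765, -0.433)  len=0.8315
  (v11,v14,v9) [+-+] → (0.473397, -1.6765, -0.433)–(0.230525, -1.6765, -0.379444)  len=0.2487
  (v9,v14,v12) [+--] → (0.230525, -1.6765, -0.379444)–(-1.49014, -1.6765, 0)  len=1.7620
  (v12,v0,v13) [-+-] → (1.32196, -1.6765, 0)–(0.583328, -1.6765, 0.426412)  len=0.8529
  (v13,v0,v1) [-++] → (0.583328, -1.6765, 0.426412)–(0.571918, -1.6765, 0.433)  len=0.0132
  (v13,v1,v14) [-+-] → (0.571918, -1.6765, 0.433)–(0.571918, -1.6765, -0.419825)  len=0.8528
  (v14,v1,v2) [-++] → (0.571918, -1.6765, -0.419825)–(0.571918, -1.6765, -0.433)  len=0.0132
  (v14,v2,v12) [-+-] → (0.571918, -1.6765, -0.433)–(1.09246, -1.6765, -0.132497)  len=0.6011
  (v12,v2,v0) [-++] → (1.09246, -1.6765, -0.132497)–(1.32196, -1.6765, 0)  len=0.2650

Chained into 2 loop(s):
  loop 1: 6 segments, perimeter = 4.8874
  loop 2: 6 segments, perimeter = 2.5981
Total perimeter = 7.486


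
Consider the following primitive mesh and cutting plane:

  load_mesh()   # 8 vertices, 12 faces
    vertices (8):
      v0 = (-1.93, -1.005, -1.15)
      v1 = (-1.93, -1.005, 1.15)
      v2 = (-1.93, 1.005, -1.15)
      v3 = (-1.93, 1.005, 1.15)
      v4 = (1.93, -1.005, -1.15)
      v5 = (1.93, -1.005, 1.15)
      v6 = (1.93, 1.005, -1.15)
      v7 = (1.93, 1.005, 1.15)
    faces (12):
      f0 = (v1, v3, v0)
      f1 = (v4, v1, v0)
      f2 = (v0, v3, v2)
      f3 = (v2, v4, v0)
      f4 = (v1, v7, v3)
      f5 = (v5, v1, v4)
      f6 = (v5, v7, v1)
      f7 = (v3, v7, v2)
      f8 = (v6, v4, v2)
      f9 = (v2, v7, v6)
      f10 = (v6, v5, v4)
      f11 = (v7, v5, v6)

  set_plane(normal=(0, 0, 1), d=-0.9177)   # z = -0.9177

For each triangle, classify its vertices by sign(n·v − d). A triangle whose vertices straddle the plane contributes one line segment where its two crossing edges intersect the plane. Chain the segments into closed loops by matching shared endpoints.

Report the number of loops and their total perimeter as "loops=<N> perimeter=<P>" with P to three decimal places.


Straddling triangles (8 of 12):
  (v1,v3,v0) [++-] → (-1.93, -0.80199, -0.9177)–(-1.93, -1.005, -0.9177)  len=0.2030
  (v4,v1,v0) [-+-] → (1.54014, -1.005, -0.9177)–(-1.93, -1.005, -0.9177)  len=3.4701
  (v0,v3,v2) [-+-] → (-1.93, -0.80199, -0.9177)–(-1.93, 1.005, -0.9177)  len=1.8070
  (v5,v1,v4) [++-] → (1.54014, -1.005, -0.9177)–(1.93, -1.005, -0.9177)  len=0.3899
  (v3,v7,v2) [++-] → (-1.54014, 1.005, -0.9177)–(-1.93, 1.005, -0.9177)  len=0.3899
  (v2,v7,v6) [-+-] → (-1.54014, 1.005, -0.9177)–(1.93, 1.005, -0.9177)  len=3.4701
  (v6,v5,v4) [-+-] → (1.93, 0.80199, -0.9177)–(1.93, -1.005, -0.9177)  len=1.8070
  (v7,v5,v6) [++-] → (1.93, 0.80199, -0.9177)–(1.93, 1.005, -0.9177)  len=0.2030

Chained into 1 loop(s):
  loop 1: 8 segments, perimeter = 11.7400
Total perimeter = 11.740

loops=1 perimeter=11.740


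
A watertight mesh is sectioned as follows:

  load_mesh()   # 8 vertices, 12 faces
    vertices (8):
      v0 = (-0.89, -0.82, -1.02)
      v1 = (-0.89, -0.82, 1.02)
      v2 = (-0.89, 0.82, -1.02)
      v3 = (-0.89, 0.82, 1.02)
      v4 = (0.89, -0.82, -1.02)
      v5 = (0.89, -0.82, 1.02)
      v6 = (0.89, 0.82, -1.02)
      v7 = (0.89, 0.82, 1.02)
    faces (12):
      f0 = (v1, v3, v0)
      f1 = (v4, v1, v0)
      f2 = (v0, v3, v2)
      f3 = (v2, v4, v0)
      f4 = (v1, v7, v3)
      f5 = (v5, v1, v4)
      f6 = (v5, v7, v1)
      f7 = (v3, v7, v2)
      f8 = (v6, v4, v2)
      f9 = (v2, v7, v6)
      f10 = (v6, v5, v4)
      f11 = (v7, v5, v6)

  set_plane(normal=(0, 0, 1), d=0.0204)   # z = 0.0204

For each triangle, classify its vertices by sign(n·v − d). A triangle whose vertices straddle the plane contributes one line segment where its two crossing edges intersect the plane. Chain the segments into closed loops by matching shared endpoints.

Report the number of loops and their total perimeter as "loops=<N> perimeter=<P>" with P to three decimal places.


Straddling triangles (8 of 12):
  (v1,v3,v0) [++-] → (-0.89, 0.0164, 0.0204)–(-0.89, -0.82, 0.0204)  len=0.8364
  (v4,v1,v0) [-+-] → (-0.0178, -0.82, 0.0204)–(-0.89, -0.82, 0.0204)  len=0.8722
  (v0,v3,v2) [-+-] → (-0.89, 0.0164, 0.0204)–(-0.89, 0.82, 0.0204)  len=0.8036
  (v5,v1,v4) [++-] → (-0.0178, -0.82, 0.0204)–(0.89, -0.82, 0.0204)  len=0.9078
  (v3,v7,v2) [++-] → (0.0178, 0.82, 0.0204)–(-0.89, 0.82, 0.0204)  len=0.9078
  (v2,v7,v6) [-+-] → (0.0178, 0.82, 0.0204)–(0.89, 0.82, 0.0204)  len=0.8722
  (v6,v5,v4) [-+-] → (0.89, -0.0164, 0.0204)–(0.89, -0.82, 0.0204)  len=0.8036
  (v7,v5,v6) [++-] → (0.89, -0.0164, 0.0204)–(0.89, 0.82, 0.0204)  len=0.8364

Chained into 1 loop(s):
  loop 1: 8 segments, perimeter = 6.8400
Total perimeter = 6.840

loops=1 perimeter=6.840


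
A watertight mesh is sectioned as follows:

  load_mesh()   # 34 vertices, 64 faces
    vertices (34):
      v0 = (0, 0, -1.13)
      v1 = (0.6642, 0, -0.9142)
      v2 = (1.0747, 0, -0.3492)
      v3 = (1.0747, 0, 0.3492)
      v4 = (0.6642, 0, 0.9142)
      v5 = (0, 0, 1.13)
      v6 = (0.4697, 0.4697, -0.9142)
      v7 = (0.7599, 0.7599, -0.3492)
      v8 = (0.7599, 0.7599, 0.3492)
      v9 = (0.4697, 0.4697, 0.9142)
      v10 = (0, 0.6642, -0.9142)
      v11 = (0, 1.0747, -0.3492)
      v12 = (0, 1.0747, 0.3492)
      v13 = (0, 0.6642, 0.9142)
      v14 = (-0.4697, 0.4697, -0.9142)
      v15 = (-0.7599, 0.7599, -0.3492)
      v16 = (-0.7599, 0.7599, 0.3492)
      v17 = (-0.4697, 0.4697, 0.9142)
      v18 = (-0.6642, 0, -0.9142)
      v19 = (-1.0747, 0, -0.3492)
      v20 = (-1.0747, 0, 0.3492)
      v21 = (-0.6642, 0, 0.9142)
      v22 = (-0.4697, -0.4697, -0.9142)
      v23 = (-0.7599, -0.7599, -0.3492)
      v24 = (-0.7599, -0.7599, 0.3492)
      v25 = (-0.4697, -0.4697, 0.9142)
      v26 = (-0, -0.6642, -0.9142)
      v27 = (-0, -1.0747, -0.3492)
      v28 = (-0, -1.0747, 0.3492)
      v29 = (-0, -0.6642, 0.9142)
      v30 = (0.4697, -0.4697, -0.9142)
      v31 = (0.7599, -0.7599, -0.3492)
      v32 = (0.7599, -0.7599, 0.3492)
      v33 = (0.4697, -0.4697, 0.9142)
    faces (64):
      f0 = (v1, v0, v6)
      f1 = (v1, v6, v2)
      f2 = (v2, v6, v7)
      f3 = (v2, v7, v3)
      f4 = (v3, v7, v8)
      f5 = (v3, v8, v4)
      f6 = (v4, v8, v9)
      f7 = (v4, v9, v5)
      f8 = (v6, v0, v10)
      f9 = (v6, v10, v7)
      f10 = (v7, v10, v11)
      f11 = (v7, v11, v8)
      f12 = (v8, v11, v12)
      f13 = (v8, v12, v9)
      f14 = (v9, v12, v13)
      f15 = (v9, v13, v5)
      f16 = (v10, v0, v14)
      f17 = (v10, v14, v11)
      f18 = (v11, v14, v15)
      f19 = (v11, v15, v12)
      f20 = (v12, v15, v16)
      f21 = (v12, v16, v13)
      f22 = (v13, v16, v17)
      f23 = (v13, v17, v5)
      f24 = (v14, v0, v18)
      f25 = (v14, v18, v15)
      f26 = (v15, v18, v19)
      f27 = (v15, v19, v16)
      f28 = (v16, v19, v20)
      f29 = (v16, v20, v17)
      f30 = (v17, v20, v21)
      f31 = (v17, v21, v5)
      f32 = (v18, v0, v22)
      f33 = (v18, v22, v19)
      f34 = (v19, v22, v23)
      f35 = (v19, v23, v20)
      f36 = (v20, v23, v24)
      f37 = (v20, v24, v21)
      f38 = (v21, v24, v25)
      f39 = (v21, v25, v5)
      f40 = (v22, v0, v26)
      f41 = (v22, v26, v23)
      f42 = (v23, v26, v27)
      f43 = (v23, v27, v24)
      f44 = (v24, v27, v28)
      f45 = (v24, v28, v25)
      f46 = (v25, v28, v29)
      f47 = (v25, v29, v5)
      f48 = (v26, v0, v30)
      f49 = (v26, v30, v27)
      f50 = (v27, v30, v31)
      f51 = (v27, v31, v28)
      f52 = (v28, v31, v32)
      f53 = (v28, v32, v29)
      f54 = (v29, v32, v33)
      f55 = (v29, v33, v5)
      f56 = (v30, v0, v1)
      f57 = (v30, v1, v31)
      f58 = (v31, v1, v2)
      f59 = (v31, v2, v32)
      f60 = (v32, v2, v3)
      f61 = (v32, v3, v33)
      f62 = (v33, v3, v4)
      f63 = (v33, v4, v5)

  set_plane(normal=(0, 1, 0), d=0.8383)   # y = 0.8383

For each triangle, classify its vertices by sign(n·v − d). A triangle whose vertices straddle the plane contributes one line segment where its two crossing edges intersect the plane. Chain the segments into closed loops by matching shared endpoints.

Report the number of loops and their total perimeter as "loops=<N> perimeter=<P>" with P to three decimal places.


loops=1 perimeter=4.024

Straddling triangles (10 of 64):
  (v7,v10,v11) [--+] → (0, 0.8383, -0.674574)–(0.570649, 0.8383, -0.3492)  len=0.6569
  (v7,v11,v8) [-+-] → (0.570649, 0.8383, -0.3492)–(0.570649, 0.8383, 0.175266)  len=0.5245
  (v8,v11,v12) [-++] → (0.570649, 0.8383, 0.175266)–(0.570649, 0.8383, 0.3492)  len=0.1739
  (v8,v12,v9) [-+-] → (0.570649, 0.8383, 0.3492)–(0.183532, 0.8383, 0.56997)  len=0.4456
  (v9,v12,v13) [-+-] → (0.183532, 0.8383, 0.56997)–(0, 0.8383, 0.674574)  len=0.2112
  (v10,v14,v11) [--+] → (-0.183532, 0.8383, -0.56997)–(0, 0.8383, -0.674574)  len=0.2112
  (v11,v14,v15) [+--] → (-0.183532, 0.8383, -0.56997)–(-0.570649, 0.8383, -0.3492)  len=0.4456
  (v11,v15,v12) [+-+] → (-0.570649, 0.8383, -0.3492)–(-0.570649, 0.8383, -0.175266)  len=0.1739
  (v12,v15,v16) [+--] → (-0.570649, 0.8383, -0.175266)–(-0.570649, 0.8383, 0.3492)  len=0.5245
  (v12,v16,v13) [+--] → (-0.570649, 0.8383, 0.3492)–(0, 0.8383, 0.674574)  len=0.6569

Chained into 1 loop(s):
  loop 1: 10 segments, perimeter = 4.0244
Total perimeter = 4.024


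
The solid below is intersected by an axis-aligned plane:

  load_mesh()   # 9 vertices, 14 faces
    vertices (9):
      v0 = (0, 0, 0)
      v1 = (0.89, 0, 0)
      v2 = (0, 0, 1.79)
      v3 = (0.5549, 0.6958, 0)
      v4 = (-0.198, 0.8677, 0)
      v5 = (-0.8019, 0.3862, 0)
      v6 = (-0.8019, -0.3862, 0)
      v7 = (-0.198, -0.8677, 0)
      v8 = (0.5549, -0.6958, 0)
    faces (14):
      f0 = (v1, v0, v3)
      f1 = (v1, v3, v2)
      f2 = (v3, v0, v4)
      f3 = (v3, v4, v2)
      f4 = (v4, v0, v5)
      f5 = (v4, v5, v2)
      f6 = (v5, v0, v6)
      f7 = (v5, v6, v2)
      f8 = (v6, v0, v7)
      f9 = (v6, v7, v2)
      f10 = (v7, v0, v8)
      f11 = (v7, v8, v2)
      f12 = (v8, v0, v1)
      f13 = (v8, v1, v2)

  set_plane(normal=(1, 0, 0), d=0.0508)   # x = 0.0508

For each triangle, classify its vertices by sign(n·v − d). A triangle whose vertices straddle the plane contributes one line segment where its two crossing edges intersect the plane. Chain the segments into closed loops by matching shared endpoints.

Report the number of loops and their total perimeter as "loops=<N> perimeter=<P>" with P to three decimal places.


Straddling triangles (8 of 14):
  (v1,v0,v3) [+-+] → (0.0508, 0, 0)–(0.0508, 0.0636991, 0)  len=0.0637
  (v1,v3,v2) [++-] → (0.0508, 0.0636991, 1.62613)–(0.0508, 0, 1.68783)  len=0.0887
  (v3,v0,v4) [+--] → (0.0508, 0.0636991, 0)–(0.0508, 0.810895, 0)  len=0.7472
  (v3,v4,v2) [+--] → (0.0508, 0.810895, 0)–(0.0508, 0.0636991, 1.62613)  len=1.7896
  (v7,v0,v8) [--+] → (0.0508, -0.0636991, 0)–(0.0508, -0.810895, 0)  len=0.7472
  (v7,v8,v2) [-+-] → (0.0508, -0.810895, 0)–(0.0508, -0.0636991, 1.62613)  len=1.7896
  (v8,v0,v1) [+-+] → (0.0508, -0.0636991, 0)–(0.0508, 0, 0)  len=0.0637
  (v8,v1,v2) [++-] → (0.0508, 0, 1.68783)–(0.0508, -0.0636991, 1.62613)  len=0.0887

Chained into 1 loop(s):
  loop 1: 8 segments, perimeter = 5.3783
Total perimeter = 5.378

loops=1 perimeter=5.378
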